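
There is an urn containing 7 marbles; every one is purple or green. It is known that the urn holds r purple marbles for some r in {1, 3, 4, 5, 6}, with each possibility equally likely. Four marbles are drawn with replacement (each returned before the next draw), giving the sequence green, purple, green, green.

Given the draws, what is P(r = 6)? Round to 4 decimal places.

0.0107

The likelihood of the observed sequence under each hypothesis: P(data | r = 1) = (6/7)(1/7)(6/7)(6/7) = 0.089963; P(data | r = 3) = (4/7)(3/7)(4/7)(4/7) = 0.079967; P(data | r = 4) = (3/7)(4/7)(3/7)(3/7) = 0.044981; P(data | r = 5) = (2/7)(5/7)(2/7)(2/7) = 0.01666; P(data | r = 6) = (1/7)(6/7)(1/7)(1/7) = 0.002499.
The prior-weighted likelihoods are 1/5 · 0.089963 = 0.017993, 1/5 · 0.079967 = 0.015993, 1/5 · 0.044981 = 0.0089963, 1/5 · 0.01666 = 0.0033319, 1/5 · 0.002499 = 0.00049979; these sum to 0.046814.
So P(r = 6 | data) = (0.00049979) / (0.046814) = 0.010676.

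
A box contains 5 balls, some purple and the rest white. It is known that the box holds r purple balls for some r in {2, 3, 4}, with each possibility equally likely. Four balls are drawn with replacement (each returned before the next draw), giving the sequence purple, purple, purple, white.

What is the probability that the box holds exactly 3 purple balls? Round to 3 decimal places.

0.380

For each hypothesis, P(data | H) works out to: P(data | r = 2) = (2/5)(2/5)(2/5)(3/5) = 0.0384; P(data | r = 3) = (3/5)(3/5)(3/5)(2/5) = 0.0864; P(data | r = 4) = (4/5)(4/5)(4/5)(1/5) = 0.1024.
Multiplying each by its prior: 1/3 · 0.0384 = 0.0128, 1/3 · 0.0864 = 0.0288, 1/3 · 0.1024 = 0.034133; these sum to 0.075733.
So P(r = 3 | data) = (0.0288) / (0.075733) = 0.38028.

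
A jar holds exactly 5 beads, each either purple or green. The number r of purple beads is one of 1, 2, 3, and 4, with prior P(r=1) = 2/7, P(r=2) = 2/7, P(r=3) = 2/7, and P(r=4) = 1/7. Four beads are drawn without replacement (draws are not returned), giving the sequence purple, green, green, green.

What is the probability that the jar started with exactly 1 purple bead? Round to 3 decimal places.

The likelihood of the observed sequence under each hypothesis: P(data | r = 1) = (1/5)(4/4)(3/3)(2/2) = 1/5; P(data | r = 2) = (2/5)(3/4)(2/3)(1/2) = 1/10; P(data | r = 3) = (3/5)(2/4)(1/3)(0/2) = 0; P(data | r = 4) = (4/5)(1/4)(0/3) = 0.
Multiplying each by its prior: 2/7 · 1/5 = 2/35, 2/7 · 1/10 = 1/35, 2/7 · 0 = 0, 1/7 · 0 = 0; summing to 3/35.
So P(r = 1 | data) = (2/35) / (3/35) = 2/3.

0.667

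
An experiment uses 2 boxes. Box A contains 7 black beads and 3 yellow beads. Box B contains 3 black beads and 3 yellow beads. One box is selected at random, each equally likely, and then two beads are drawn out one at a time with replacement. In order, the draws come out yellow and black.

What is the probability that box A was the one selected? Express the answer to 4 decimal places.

0.4565

The likelihood of the observed sequence under each hypothesis: P(data | box A) = (3/10)(7/10) = 21/100; P(data | box B) = (3/6)(3/6) = 1/4.
The prior-weighted likelihoods are 1/2 · 21/100 = 21/200, 1/2 · 1/4 = 1/8; summing to 23/100.
Hence P(box A | data) = (21/200) / (23/100) = 21/46.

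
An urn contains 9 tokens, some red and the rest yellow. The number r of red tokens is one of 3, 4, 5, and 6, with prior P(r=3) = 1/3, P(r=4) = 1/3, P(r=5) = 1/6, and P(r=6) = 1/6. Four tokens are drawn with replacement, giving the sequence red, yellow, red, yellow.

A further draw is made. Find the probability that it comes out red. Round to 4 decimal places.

Compute the likelihood of the observed sequence for each case: P(data | r = 3) = (3/9)(6/9)(3/9)(6/9) = 0.049383; P(data | r = 4) = (4/9)(5/9)(4/9)(5/9) = 0.060966; P(data | r = 5) = (5/9)(4/9)(5/9)(4/9) = 0.060966; P(data | r = 6) = (6/9)(3/9)(6/9)(3/9) = 0.049383.
The prior-weighted likelihoods are 1/3 · 0.049383 = 0.016461, 1/3 · 0.060966 = 0.020322, 1/6 · 0.060966 = 0.010161, 1/6 · 0.049383 = 0.0082305; summing to 0.055175.
Normalising, the posterior is P(r = 3 | data) = 0.29834, P(r = 4 | data) = 0.36832, P(r = 5 | data) = 0.18416, P(r = 6 | data) = 0.14917.
The predictive probability is P(red next | data) = (1/3)(0.29834) + (4/9)(0.36832) + (5/9)(0.18416) + (2/3)(0.14917) = 0.46491.

0.4649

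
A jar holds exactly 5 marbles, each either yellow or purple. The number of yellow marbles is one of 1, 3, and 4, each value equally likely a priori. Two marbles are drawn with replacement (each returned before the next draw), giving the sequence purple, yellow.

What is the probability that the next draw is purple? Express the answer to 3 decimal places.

Compute the likelihood of the observed sequence for each case: P(data | r = 1) = (4/5)(1/5) = 4/25; P(data | r = 3) = (2/5)(3/5) = 6/25; P(data | r = 4) = (1/5)(4/5) = 4/25.
The prior-weighted likelihoods are 1/3 · 4/25 = 4/75, 1/3 · 6/25 = 2/25, 1/3 · 4/25 = 4/75; summing to 14/75.
The posterior is then P(r = 1 | data) = 2/7, P(r = 3 | data) = 3/7, P(r = 4 | data) = 2/7.
So P(purple next | data) = Σ P(purple next | H) P(H | data) = (4/5)(2/7) + (2/5)(3/7) + (1/5)(2/7) = 16/35.

0.457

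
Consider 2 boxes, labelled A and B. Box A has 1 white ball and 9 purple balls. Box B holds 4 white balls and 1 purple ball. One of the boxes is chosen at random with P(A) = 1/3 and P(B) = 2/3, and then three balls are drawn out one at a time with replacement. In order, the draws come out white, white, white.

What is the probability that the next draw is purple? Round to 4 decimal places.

The likelihood of the observed sequence under each hypothesis: P(data | box A) = (1/10)(1/10)(1/10) = 0.001; P(data | box B) = (4/5)(4/5)(4/5) = 0.512.
Multiplying each by its prior: 1/3 · 0.001 = 0.00033333, 2/3 · 0.512 = 0.34133; these sum to 0.34167.
The posterior is then P(box A | data) = 0.00097561, P(box B | data) = 0.99902.
So P(purple next | data) = Σ P(purple next | H) P(H | data) = (9/10)(0.00097561) + (1/5)(0.99902) = 0.20068.

0.2007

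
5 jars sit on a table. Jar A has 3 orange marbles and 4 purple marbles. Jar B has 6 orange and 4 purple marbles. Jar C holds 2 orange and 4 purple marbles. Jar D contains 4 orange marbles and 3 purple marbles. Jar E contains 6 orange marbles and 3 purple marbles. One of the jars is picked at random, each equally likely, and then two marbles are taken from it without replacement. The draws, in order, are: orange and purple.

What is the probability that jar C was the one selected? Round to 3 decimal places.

0.197

Compute the likelihood of the observed sequence for each case: P(data | jar A) = (3/7)(4/6) = 0.28571; P(data | jar B) = (6/10)(4/9) = 0.26667; P(data | jar C) = (2/6)(4/5) = 0.26667; P(data | jar D) = (4/7)(3/6) = 0.28571; P(data | jar E) = (6/9)(3/8) = 0.25.
The prior-weighted likelihoods are 1/5 · 0.28571 = 0.057143, 1/5 · 0.26667 = 0.053333, 1/5 · 0.26667 = 0.053333, 1/5 · 0.28571 = 0.057143, 1/5 · 0.25 = 0.05; summing to 0.27095.
Therefore the posterior P(jar C | data) = (0.053333) / (0.27095) = 0.19684.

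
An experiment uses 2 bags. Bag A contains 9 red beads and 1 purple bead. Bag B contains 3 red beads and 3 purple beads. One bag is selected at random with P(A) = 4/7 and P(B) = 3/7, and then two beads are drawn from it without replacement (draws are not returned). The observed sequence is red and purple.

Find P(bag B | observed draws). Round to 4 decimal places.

0.6923

Compute the likelihood of the observed sequence for each case: P(data | bag A) = (9/10)(1/9) = 1/10; P(data | bag B) = (3/6)(3/5) = 3/10.
Multiplying each by its prior: 4/7 · 1/10 = 2/35, 3/7 · 3/10 = 9/70; these sum to 13/70.
Hence P(bag B | data) = (9/70) / (13/70) = 9/13.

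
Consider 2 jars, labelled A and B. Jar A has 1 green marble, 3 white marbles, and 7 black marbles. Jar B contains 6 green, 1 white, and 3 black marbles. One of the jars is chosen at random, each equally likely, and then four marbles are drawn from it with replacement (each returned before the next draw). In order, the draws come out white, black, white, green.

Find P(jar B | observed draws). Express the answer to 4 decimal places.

0.2949

For each hypothesis, P(data | H) works out to: P(data | jar A) = (3/11)(7/11)(3/11)(1/11) = 0.004303; P(data | jar B) = (1/10)(3/10)(1/10)(6/10) = 0.0018.
Weighting by the prior gives 1/2 · 0.004303 = 0.0021515, 1/2 · 0.0018 = 0.0009; summing to 0.0030515.
By Bayes' rule, P(jar B | data) = (0.0009) / (0.0030515) = 0.29494.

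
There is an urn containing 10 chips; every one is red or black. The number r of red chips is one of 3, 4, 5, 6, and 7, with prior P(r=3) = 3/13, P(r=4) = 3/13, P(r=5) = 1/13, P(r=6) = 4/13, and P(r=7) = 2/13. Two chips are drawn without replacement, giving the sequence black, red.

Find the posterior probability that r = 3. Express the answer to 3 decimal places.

Under each hypothesis, the probability of the observed sequence is: P(data | r = 3) = (7/10)(3/9) = 7/30; P(data | r = 4) = (6/10)(4/9) = 4/15; P(data | r = 5) = (5/10)(5/9) = 5/18; P(data | r = 6) = (4/10)(6/9) = 4/15; P(data | r = 7) = (3/10)(7/9) = 7/30.
Multiplying each by its prior: 3/13 · 7/30 = 7/130, 3/13 · 4/15 = 4/65, 1/13 · 5/18 = 5/234, 4/13 · 4/15 = 16/195, 2/13 · 7/30 = 7/195; these sum to 149/585.
Therefore the posterior P(r = 3 | data) = (7/130) / (149/585) = 63/298.

0.211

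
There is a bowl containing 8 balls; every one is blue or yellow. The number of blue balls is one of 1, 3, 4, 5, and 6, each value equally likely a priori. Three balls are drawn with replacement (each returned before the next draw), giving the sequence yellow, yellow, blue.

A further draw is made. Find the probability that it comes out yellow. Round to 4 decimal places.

0.5627

Under each hypothesis, the probability of the observed sequence is: P(data | r = 1) = (7/8)(7/8)(1/8) = 0.095703; P(data | r = 3) = (5/8)(5/8)(3/8) = 0.14648; P(data | r = 4) = (4/8)(4/8)(4/8) = 0.125; P(data | r = 5) = (3/8)(3/8)(5/8) = 0.087891; P(data | r = 6) = (2/8)(2/8)(6/8) = 0.046875.
Weighting by the prior gives 1/5 · 0.095703 = 0.019141, 1/5 · 0.14648 = 0.029297, 1/5 · 0.125 = 0.025, 1/5 · 0.087891 = 0.017578, 1/5 · 0.046875 = 0.009375; with total 0.10039.
The posterior is then P(r = 1 | data) = 0.19066, P(r = 3 | data) = 0.29183, P(r = 4 | data) = 0.24903, P(r = 5 | data) = 0.1751, P(r = 6 | data) = 0.093385.
So P(yellow next | data) = Σ P(yellow next | H) P(H | data) = (7/8)(0.19066) + (5/8)(0.29183) + (1/2)(0.24903) + (3/8)(0.1751) + (1/4)(0.093385) = 0.56274.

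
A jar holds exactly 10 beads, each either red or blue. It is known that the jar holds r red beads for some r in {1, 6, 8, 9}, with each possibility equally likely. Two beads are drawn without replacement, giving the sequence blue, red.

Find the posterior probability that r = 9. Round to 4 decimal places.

For each hypothesis, P(data | H) works out to: P(data | r = 1) = (9/10)(1/9) = 1/10; P(data | r = 6) = (4/10)(6/9) = 4/15; P(data | r = 8) = (2/10)(8/9) = 8/45; P(data | r = 9) = (1/10)(9/9) = 1/10.
The prior-weighted likelihoods are 1/4 · 1/10 = 1/40, 1/4 · 4/15 = 1/15, 1/4 · 8/45 = 2/45, 1/4 · 1/10 = 1/40; these sum to 29/180.
Hence P(r = 9 | data) = (1/40) / (29/180) = 9/58.

0.1552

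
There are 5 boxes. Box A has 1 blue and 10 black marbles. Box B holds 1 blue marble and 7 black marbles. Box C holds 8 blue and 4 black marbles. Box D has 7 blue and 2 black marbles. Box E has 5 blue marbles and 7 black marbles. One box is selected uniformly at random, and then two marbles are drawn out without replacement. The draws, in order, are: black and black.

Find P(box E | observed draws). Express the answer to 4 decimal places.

0.1587

The likelihood of the observed sequence under each hypothesis: P(data | box A) = (10/11)(9/10) = 9/11; P(data | box B) = (7/8)(6/7) = 3/4; P(data | box C) = (4/12)(3/11) = 1/11; P(data | box D) = (2/9)(1/8) = 1/36; P(data | box E) = (7/12)(6/11) = 7/22.
Weighting by the prior gives 1/5 · 9/11 = 9/55, 1/5 · 3/4 = 3/20, 1/5 · 1/11 = 1/55, 1/5 · 1/36 = 1/180, 1/5 · 7/22 = 7/110; these sum to 397/990.
So P(box E | data) = (7/110) / (397/990) = 63/397.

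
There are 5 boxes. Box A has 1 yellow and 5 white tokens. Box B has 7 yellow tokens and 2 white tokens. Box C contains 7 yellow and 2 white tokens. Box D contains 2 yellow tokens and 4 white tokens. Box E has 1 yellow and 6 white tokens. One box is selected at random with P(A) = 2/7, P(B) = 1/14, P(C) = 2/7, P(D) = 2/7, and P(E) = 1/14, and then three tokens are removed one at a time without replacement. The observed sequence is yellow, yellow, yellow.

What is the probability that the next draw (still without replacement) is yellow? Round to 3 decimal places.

Compute the likelihood of the observed sequence for each case: P(data | box A) = (1/6)(0/5) = 0; P(data | box B) = (7/9)(6/8)(5/7) = 5/12; P(data | box C) = (7/9)(6/8)(5/7) = 5/12; P(data | box D) = (2/6)(1/5)(0/4) = 0; P(data | box E) = (1/7)(0/6) = 0.
Multiplying each by its prior: 2/7 · 0 = 0, 1/14 · 5/12 = 5/168, 2/7 · 5/12 = 5/42, 2/7 · 0 = 0, 1/14 · 0 = 0; summing to 25/168.
Normalising, the posterior is P(box A | data) = 0, P(box B | data) = 1/5, P(box C | data) = 4/5, P(box D | data) = 0, P(box E | data) = 0.
The predictive probability is P(yellow next | data) = (2/3)(1/5) + (2/3)(4/5) = 2/3.

0.667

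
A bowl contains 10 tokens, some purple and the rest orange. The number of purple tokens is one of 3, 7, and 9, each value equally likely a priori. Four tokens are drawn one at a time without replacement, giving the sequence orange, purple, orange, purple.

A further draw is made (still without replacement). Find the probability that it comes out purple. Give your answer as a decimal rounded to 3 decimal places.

The likelihood of the observed sequence under each hypothesis: P(data | r = 3) = (7/10)(3/9)(6/8)(2/7) = 1/20; P(data | r = 7) = (3/10)(7/9)(2/8)(6/7) = 1/20; P(data | r = 9) = (1/10)(9/9)(0/8) = 0.
Weighting by the prior gives 1/3 · 1/20 = 1/60, 1/3 · 1/20 = 1/60, 1/3 · 0 = 0; summing to 1/30.
The posterior is then P(r = 3 | data) = 1/2, P(r = 7 | data) = 1/2, P(r = 9 | data) = 0.
Averaging over the posterior, P(purple next | data) = (1/6)(1/2) + (5/6)(1/2) = 1/2.

0.500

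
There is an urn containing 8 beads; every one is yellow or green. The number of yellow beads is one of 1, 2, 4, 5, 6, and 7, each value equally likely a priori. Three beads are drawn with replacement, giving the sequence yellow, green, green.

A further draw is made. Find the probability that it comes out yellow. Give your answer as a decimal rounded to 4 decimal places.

Compute the likelihood of the observed sequence for each case: P(data | r = 1) = (1/8)(7/8)(7/8) = 0.095703; P(data | r = 2) = (2/8)(6/8)(6/8) = 0.14062; P(data | r = 4) = (4/8)(4/8)(4/8) = 0.125; P(data | r = 5) = (5/8)(3/8)(3/8) = 0.087891; P(data | r = 6) = (6/8)(2/8)(2/8) = 0.046875; P(data | r = 7) = (7/8)(1/8)(1/8) = 0.013672.
Multiplying each by its prior: 1/6 · 0.095703 = 0.015951, 1/6 · 0.14062 = 0.023438, 1/6 · 0.125 = 0.020833, 1/6 · 0.087891 = 0.014648, 1/6 · 0.046875 = 0.0078125, 1/6 · 0.013672 = 0.0022786; these sum to 0.084961.
Dividing through by the total gives posterior P(r = 1 | data) = 0.18774, P(r = 2 | data) = 0.27586, P(r = 4 | data) = 0.24521, P(r = 5 | data) = 0.17241, P(r = 6 | data) = 0.091954, P(r = 7 | data) = 0.02682.
The predictive probability is P(yellow next | data) = (1/8)(0.18774) + (1/4)(0.27586) + (1/2)(0.24521) + (5/8)(0.17241) + (3/4)(0.091954) + (7/8)(0.02682) = 0.41523.

0.4152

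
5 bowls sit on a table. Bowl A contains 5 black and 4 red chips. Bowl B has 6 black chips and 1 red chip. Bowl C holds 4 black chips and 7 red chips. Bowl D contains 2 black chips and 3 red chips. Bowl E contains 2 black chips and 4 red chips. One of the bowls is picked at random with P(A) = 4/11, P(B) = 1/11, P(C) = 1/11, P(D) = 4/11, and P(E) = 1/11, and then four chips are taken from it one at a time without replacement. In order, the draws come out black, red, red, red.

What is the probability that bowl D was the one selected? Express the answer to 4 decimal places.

Compute the likelihood of the observed sequence for each case: P(data | bowl A) = (5/9)(4/8)(3/7)(2/6) = 0.039683; P(data | bowl B) = (6/7)(1/6)(0/5) = 0; P(data | bowl C) = (4/11)(7/10)(6/9)(5/8) = 0.10606; P(data | bowl D) = (2/5)(3/4)(2/3)(1/2) = 0.1; P(data | bowl E) = (2/6)(4/5)(3/4)(2/3) = 0.13333.
Multiplying each by its prior: 4/11 · 0.039683 = 0.01443, 1/11 · 0 = 0, 1/11 · 0.10606 = 0.0096419, 4/11 · 0.1 = 0.036364, 1/11 · 0.13333 = 0.012121; with total 0.072557.
Hence P(bowl D | data) = (0.036364) / (0.072557) = 0.50118.

0.5012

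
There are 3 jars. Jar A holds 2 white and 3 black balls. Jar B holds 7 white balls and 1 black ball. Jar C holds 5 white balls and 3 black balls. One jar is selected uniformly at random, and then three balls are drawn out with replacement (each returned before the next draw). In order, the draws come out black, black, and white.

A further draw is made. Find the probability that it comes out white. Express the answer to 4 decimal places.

The likelihood of the observed sequence under each hypothesis: P(data | jar A) = (3/5)(3/5)(2/5) = 0.144; P(data | jar B) = (1/8)(1/8)(7/8) = 0.013672; P(data | jar C) = (3/8)(3/8)(5/8) = 0.087891.
The prior-weighted likelihoods are 1/3 · 0.144 = 0.048, 1/3 · 0.013672 = 0.0045573, 1/3 · 0.087891 = 0.029297; these sum to 0.081854.
Normalising, the posterior is P(jar A | data) = 0.58641, P(jar B | data) = 0.055676, P(jar C | data) = 0.35792.
Averaging over the posterior, P(white next | data) = (2/5)(0.58641) + (7/8)(0.055676) + (5/8)(0.35792) = 0.50698.

0.5070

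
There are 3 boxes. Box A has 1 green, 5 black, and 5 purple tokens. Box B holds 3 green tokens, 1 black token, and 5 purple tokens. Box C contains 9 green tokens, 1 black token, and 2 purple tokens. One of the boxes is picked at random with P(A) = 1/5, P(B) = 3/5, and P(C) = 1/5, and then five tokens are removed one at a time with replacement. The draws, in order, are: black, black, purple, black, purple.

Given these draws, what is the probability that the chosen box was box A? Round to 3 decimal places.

0.938

Under each hypothesis, the probability of the observed sequence is: P(data | box A) = (5/11)(5/11)(5/11)(5/11)(5/11) = 0.019404; P(data | box B) = (1/9)(1/9)(5/9)(1/9)(5/9) = 0.00042338; P(data | box C) = (1/12)(1/12)(2/12)(1/12)(2/12) = 1.6075e-05.
Weighting by the prior gives 1/5 · 0.019404 = 0.0038808, 3/5 · 0.00042338 = 0.00025403, 1/5 · 1.6075e-05 = 3.215e-06; summing to 0.004138.
Therefore the posterior P(box A | data) = (0.0038808) / (0.004138) = 0.93783.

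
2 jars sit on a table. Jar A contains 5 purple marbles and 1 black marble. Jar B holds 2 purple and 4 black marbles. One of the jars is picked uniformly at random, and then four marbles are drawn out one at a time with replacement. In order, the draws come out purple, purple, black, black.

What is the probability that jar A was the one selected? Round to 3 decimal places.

0.281

The likelihood of the observed sequence under each hypothesis: P(data | jar A) = (5/6)(5/6)(1/6)(1/6) = 0.01929; P(data | jar B) = (2/6)(2/6)(4/6)(4/6) = 0.049383.
Weighting by the prior gives 1/2 · 0.01929 = 0.0096451, 1/2 · 0.049383 = 0.024691; these sum to 0.034336.
Therefore the posterior P(jar A | data) = (0.0096451) / (0.034336) = 0.2809.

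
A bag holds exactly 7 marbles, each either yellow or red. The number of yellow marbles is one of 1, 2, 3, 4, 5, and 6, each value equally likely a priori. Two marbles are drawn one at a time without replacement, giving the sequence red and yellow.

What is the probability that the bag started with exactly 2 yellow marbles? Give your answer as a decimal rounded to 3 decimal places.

Compute the likelihood of the observed sequence for each case: P(data | r = 1) = (6/7)(1/6) = 1/7; P(data | r = 2) = (5/7)(2/6) = 5/21; P(data | r = 3) = (4/7)(3/6) = 2/7; P(data | r = 4) = (3/7)(4/6) = 2/7; P(data | r = 5) = (2/7)(5/6) = 5/21; P(data | r = 6) = (1/7)(6/6) = 1/7.
The prior-weighted likelihoods are 1/6 · 1/7 = 1/42, 1/6 · 5/21 = 5/126, 1/6 · 2/7 = 1/21, 1/6 · 2/7 = 1/21, 1/6 · 5/21 = 5/126, 1/6 · 1/7 = 1/42; these sum to 2/9.
Therefore the posterior P(r = 2 | data) = (5/126) / (2/9) = 5/28.

0.179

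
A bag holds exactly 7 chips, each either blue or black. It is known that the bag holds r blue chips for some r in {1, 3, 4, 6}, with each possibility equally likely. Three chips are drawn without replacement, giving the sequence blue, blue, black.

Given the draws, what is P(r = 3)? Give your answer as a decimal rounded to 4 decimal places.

0.2667

Under each hypothesis, the probability of the observed sequence is: P(data | r = 1) = (1/7)(0/6) = 0; P(data | r = 3) = (3/7)(2/6)(4/5) = 4/35; P(data | r = 4) = (4/7)(3/6)(3/5) = 6/35; P(data | r = 6) = (6/7)(5/6)(1/5) = 1/7.
Multiplying each by its prior: 1/4 · 0 = 0, 1/4 · 4/35 = 1/35, 1/4 · 6/35 = 3/70, 1/4 · 1/7 = 1/28; these sum to 3/28.
Therefore the posterior P(r = 3 | data) = (1/35) / (3/28) = 4/15.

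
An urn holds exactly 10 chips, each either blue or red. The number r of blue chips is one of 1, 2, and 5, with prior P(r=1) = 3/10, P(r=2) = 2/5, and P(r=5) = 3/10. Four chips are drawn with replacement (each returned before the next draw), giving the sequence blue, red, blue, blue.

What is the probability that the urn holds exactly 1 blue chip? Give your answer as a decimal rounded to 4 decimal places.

Under each hypothesis, the probability of the observed sequence is: P(data | r = 1) = (1/10)(9/10)(1/10)(1/10) = 0.0009; P(data | r = 2) = (2/10)(8/10)(2/10)(2/10) = 0.0064; P(data | r = 5) = (5/10)(5/10)(5/10)(5/10) = 0.0625.
Multiplying each by its prior: 3/10 · 0.0009 = 0.00027, 2/5 · 0.0064 = 0.00256, 3/10 · 0.0625 = 0.01875; with total 0.02158.
So P(r = 1 | data) = (0.00027) / (0.02158) = 0.012512.

0.0125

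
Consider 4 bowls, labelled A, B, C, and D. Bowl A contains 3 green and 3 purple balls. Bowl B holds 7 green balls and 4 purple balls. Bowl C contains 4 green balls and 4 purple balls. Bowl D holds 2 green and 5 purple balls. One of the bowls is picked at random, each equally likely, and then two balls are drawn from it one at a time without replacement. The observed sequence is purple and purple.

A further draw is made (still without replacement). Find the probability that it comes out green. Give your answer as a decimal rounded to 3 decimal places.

0.568

For each hypothesis, P(data | H) works out to: P(data | bowl A) = (3/6)(2/5) = 0.2; P(data | bowl B) = (4/11)(3/10) = 0.10909; P(data | bowl C) = (4/8)(3/7) = 0.21429; P(data | bowl D) = (5/7)(4/6) = 0.47619.
Weighting by the prior gives 1/4 · 0.2 = 0.05, 1/4 · 0.10909 = 0.027273, 1/4 · 0.21429 = 0.053571, 1/4 · 0.47619 = 0.11905; summing to 0.24989.
The posterior is then P(bowl A | data) = 0.20009, P(bowl B | data) = 0.10914, P(bowl C | data) = 0.21438, P(bowl D | data) = 0.4764.
So P(green next | data) = Σ P(green next | H) P(H | data) = (3/4)(0.20009) + (7/9)(0.10914) + (2/3)(0.21438) + (2/5)(0.4764) = 0.56843.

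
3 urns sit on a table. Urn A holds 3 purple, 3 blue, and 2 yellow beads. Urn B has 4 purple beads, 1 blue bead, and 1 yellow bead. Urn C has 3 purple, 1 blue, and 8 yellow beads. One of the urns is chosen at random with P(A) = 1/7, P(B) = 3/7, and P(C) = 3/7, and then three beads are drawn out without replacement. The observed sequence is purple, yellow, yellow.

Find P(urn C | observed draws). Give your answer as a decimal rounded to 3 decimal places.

For each hypothesis, P(data | H) works out to: P(data | urn A) = (3/8)(2/7)(1/6) = 0.017857; P(data | urn B) = (4/6)(1/5)(0/4) = 0; P(data | urn C) = (3/12)(8/11)(7/10) = 0.12727.
The prior-weighted likelihoods are 1/7 · 0.017857 = 0.002551, 3/7 · 0 = 0, 3/7 · 0.12727 = 0.054545; summing to 0.057096.
By Bayes' rule, P(urn C | data) = (0.054545) / (0.057096) = 0.95532.

0.955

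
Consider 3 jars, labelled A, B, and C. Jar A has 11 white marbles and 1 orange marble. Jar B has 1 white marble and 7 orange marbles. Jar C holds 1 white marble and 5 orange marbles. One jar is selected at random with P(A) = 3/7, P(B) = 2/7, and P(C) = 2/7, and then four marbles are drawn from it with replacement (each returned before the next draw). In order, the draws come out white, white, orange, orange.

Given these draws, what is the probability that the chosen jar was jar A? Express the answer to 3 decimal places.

0.219

For each hypothesis, P(data | H) works out to: P(data | jar A) = (11/12)(11/12)(1/12)(1/12) = 0.0058353; P(data | jar B) = (1/8)(1/8)(7/8)(7/8) = 0.011963; P(data | jar C) = (1/6)(1/6)(5/6)(5/6) = 0.01929.
Multiplying each by its prior: 3/7 · 0.0058353 = 0.0025008, 2/7 · 0.011963 = 0.003418, 2/7 · 0.01929 = 0.0055115; with total 0.01143.
So P(jar A | data) = (0.0025008) / (0.01143) = 0.21879.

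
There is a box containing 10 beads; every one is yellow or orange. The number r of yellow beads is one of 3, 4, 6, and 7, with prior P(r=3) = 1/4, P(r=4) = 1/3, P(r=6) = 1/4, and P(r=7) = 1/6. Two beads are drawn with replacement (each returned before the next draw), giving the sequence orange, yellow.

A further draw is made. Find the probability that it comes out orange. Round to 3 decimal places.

0.524

Compute the likelihood of the observed sequence for each case: P(data | r = 3) = (7/10)(3/10) = 21/100; P(data | r = 4) = (6/10)(4/10) = 6/25; P(data | r = 6) = (4/10)(6/10) = 6/25; P(data | r = 7) = (3/10)(7/10) = 21/100.
Multiplying each by its prior: 1/4 · 21/100 = 21/400, 1/3 · 6/25 = 2/25, 1/4 · 6/25 = 3/50, 1/6 · 21/100 = 7/200; these sum to 91/400.
Normalising, the posterior is P(r = 3 | data) = 3/13, P(r = 4 | data) = 32/91, P(r = 6 | data) = 24/91, P(r = 7 | data) = 2/13.
The predictive probability is P(orange next | data) = (7/10)(3/13) + (3/5)(32/91) + (2/5)(24/91) + (3/10)(2/13) = 477/910.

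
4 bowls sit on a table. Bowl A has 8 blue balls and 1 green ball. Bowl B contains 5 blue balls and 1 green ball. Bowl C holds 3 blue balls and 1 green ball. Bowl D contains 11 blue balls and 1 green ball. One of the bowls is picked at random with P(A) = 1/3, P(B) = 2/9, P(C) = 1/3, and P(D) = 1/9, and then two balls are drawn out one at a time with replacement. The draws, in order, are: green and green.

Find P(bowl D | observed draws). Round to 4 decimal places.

0.0242

Compute the likelihood of the observed sequence for each case: P(data | bowl A) = (1/9)(1/9) = 0.012346; P(data | bowl B) = (1/6)(1/6) = 0.027778; P(data | bowl C) = (1/4)(1/4) = 0.0625; P(data | bowl D) = (1/12)(1/12) = 0.0069444.
The prior-weighted likelihoods are 1/3 · 0.012346 = 0.0041152, 2/9 · 0.027778 = 0.0061728, 1/3 · 0.0625 = 0.020833, 1/9 · 0.0069444 = 0.0007716; these sum to 0.031893.
Therefore the posterior P(bowl D | data) = (0.0007716) / (0.031893) = 0.024194.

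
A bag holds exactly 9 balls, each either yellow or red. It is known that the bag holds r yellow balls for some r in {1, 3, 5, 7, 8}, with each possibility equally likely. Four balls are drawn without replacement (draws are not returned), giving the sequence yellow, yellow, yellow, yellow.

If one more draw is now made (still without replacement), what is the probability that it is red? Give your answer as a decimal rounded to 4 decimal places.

0.2909

For each hypothesis, P(data | H) works out to: P(data | r = 1) = (1/9)(0/8) = 0; P(data | r = 3) = (3/9)(2/8)(1/7)(0/6) = 0; P(data | r = 5) = (5/9)(4/8)(3/7)(2/6) = 5/126; P(data | r = 7) = (7/9)(6/8)(5/7)(4/6) = 5/18; P(data | r = 8) = (8/9)(7/8)(6/7)(5/6) = 5/9.
Multiplying each by its prior: 1/5 · 0 = 0, 1/5 · 0 = 0, 1/5 · 5/126 = 1/126, 1/5 · 5/18 = 1/18, 1/5 · 5/9 = 1/9; with total 11/63.
Dividing through by the total gives posterior P(r = 1 | data) = 0, P(r = 3 | data) = 0, P(r = 5 | data) = 1/22, P(r = 7 | data) = 7/22, P(r = 8 | data) = 7/11.
Averaging over the posterior, P(red next | data) = (4/5)(1/22) + (2/5)(7/22) + (1/5)(7/11) = 16/55.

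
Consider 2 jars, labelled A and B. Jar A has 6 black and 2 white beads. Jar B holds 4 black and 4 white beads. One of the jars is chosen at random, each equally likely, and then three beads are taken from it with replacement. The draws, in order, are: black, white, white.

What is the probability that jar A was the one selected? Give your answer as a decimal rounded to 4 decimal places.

0.2727

The likelihood of the observed sequence under each hypothesis: P(data | jar A) = (6/8)(2/8)(2/8) = 3/64; P(data | jar B) = (4/8)(4/8)(4/8) = 1/8.
Weighting by the prior gives 1/2 · 3/64 = 3/128, 1/2 · 1/8 = 1/16; these sum to 11/128.
Hence P(jar A | data) = (3/128) / (11/128) = 3/11.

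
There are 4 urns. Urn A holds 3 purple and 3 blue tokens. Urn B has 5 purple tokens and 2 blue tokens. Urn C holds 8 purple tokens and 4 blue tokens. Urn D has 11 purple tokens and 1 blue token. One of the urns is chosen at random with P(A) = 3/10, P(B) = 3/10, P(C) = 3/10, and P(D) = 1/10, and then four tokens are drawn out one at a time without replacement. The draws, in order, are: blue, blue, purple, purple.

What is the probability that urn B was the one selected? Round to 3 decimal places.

Under each hypothesis, the probability of the observed sequence is: P(data | urn A) = (3/6)(2/5)(3/4)(2/3) = 0.1; P(data | urn B) = (2/7)(1/6)(5/5)(4/4) = 0.047619; P(data | urn C) = (4/12)(3/11)(8/10)(7/9) = 0.056566; P(data | urn D) = (1/12)(0/11) = 0.
Multiplying each by its prior: 3/10 · 0.1 = 0.03, 3/10 · 0.047619 = 0.014286, 3/10 · 0.056566 = 0.01697, 1/10 · 0 = 0; these sum to 0.061255.
Hence P(urn B | data) = (0.014286) / (0.061255) = 0.23322.

0.233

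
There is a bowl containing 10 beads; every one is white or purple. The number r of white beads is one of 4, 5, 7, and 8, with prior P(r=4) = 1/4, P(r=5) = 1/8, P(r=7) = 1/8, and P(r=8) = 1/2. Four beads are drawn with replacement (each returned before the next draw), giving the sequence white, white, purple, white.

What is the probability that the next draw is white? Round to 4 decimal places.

Compute the likelihood of the observed sequence for each case: P(data | r = 4) = (4/10)(4/10)(6/10)(4/10) = 0.0384; P(data | r = 5) = (5/10)(5/10)(5/10)(5/10) = 0.0625; P(data | r = 7) = (7/10)(7/10)(3/10)(7/10) = 0.1029; P(data | r = 8) = (8/10)(8/10)(2/10)(8/10) = 0.1024.
The prior-weighted likelihoods are 1/4 · 0.0384 = 0.0096, 1/8 · 0.0625 = 0.0078125, 1/8 · 0.1029 = 0.012863, 1/2 · 0.1024 = 0.0512; summing to 0.081475.
Normalising, the posterior is P(r = 4 | data) = 0.11783, P(r = 5 | data) = 0.095888, P(r = 7 | data) = 0.15787, P(r = 8 | data) = 0.62841.
The predictive probability is P(white next | data) = (2/5)(0.11783) + (1/2)(0.095888) + (7/10)(0.15787) + (4/5)(0.62841) = 0.70832.

0.7083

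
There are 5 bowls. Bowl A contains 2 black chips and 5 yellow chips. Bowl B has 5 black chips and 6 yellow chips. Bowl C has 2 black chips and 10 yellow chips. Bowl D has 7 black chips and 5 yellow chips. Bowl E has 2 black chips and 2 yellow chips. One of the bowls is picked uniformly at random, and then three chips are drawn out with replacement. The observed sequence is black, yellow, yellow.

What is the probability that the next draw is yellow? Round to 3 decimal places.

0.608

Under each hypothesis, the probability of the observed sequence is: P(data | bowl A) = (2/7)(5/7)(5/7) = 0.14577; P(data | bowl B) = (5/11)(6/11)(6/11) = 0.13524; P(data | bowl C) = (2/12)(10/12)(10/12) = 0.11574; P(data | bowl D) = (7/12)(5/12)(5/12) = 0.10127; P(data | bowl E) = (2/4)(2/4)(2/4) = 0.125.
Weighting by the prior gives 1/5 · 0.14577 = 0.029155, 1/5 · 0.13524 = 0.027047, 1/5 · 0.11574 = 0.023148, 1/5 · 0.10127 = 0.020255, 1/5 · 0.125 = 0.025; these sum to 0.1246.
Dividing through by the total gives posterior P(bowl A | data) = 0.23398, P(bowl B | data) = 0.21707, P(bowl C | data) = 0.18577, P(bowl D | data) = 0.16255, P(bowl E | data) = 0.20063.
Averaging over the posterior, P(yellow next | data) = (5/7)(0.23398) + (6/11)(0.21707) + (5/6)(0.18577) + (5/12)(0.16255) + (1/2)(0.20063) = 0.60838.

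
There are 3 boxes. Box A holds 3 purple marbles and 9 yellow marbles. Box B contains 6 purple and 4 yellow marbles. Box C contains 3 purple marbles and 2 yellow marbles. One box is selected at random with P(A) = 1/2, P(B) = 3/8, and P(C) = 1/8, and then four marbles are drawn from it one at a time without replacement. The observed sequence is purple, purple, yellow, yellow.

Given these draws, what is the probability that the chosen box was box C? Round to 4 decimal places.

0.2175

For each hypothesis, P(data | H) works out to: P(data | box A) = (3/12)(2/11)(9/10)(8/9) = 0.036364; P(data | box B) = (6/10)(5/9)(4/8)(3/7) = 0.071429; P(data | box C) = (3/5)(2/4)(2/3)(1/2) = 0.1.
Multiplying each by its prior: 1/2 · 0.036364 = 0.018182, 3/8 · 0.071429 = 0.026786, 1/8 · 0.1 = 0.0125; these sum to 0.057468.
Therefore the posterior P(box C | data) = (0.0125) / (0.057468) = 0.21751.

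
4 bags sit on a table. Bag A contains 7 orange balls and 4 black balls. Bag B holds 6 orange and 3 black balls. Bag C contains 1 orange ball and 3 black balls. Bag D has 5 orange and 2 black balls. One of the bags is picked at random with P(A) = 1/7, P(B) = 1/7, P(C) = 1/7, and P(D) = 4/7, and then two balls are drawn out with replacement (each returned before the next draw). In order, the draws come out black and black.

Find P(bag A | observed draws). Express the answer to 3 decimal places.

0.117

The likelihood of the observed sequence under each hypothesis: P(data | bag A) = (4/11)(4/11) = 0.13223; P(data | bag B) = (3/9)(3/9) = 0.11111; P(data | bag C) = (3/4)(3/4) = 0.5625; P(data | bag D) = (2/7)(2/7) = 0.081633.
Multiplying each by its prior: 1/7 · 0.13223 = 0.01889, 1/7 · 0.11111 = 0.015873, 1/7 · 0.5625 = 0.080357, 4/7 · 0.081633 = 0.046647; these sum to 0.16177.
Hence P(bag A | data) = (0.01889) / (0.16177) = 0.11677.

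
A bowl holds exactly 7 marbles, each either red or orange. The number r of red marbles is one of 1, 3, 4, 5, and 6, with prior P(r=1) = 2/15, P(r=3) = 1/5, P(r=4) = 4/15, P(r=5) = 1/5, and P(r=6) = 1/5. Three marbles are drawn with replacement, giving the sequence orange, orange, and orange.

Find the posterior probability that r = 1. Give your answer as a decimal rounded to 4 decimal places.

The likelihood of the observed sequence under each hypothesis: P(data | r = 1) = (6/7)(6/7)(6/7) = 0.62974; P(data | r = 3) = (4/7)(4/7)(4/7) = 0.18659; P(data | r = 4) = (3/7)(3/7)(3/7) = 0.078717; P(data | r = 5) = (2/7)(2/7)(2/7) = 0.023324; P(data | r = 6) = (1/7)(1/7)(1/7) = 0.0029155.
The prior-weighted likelihoods are 2/15 · 0.62974 = 0.083965, 1/5 · 0.18659 = 0.037318, 4/15 · 0.078717 = 0.020991, 1/5 · 0.023324 = 0.0046647, 1/5 · 0.0029155 = 0.00058309; with total 0.14752.
By Bayes' rule, P(r = 1 | data) = (0.083965) / (0.14752) = 0.56917.

0.5692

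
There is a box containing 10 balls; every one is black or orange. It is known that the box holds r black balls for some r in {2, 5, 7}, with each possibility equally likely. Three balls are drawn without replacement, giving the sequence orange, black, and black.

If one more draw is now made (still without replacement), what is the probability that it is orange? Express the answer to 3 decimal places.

For each hypothesis, P(data | H) works out to: P(data | r = 2) = (8/10)(2/9)(1/8) = 0.022222; P(data | r = 5) = (5/10)(5/9)(4/8) = 0.13889; P(data | r = 7) = (3/10)(7/9)(6/8) = 0.175.
The prior-weighted likelihoods are 1/3 · 0.022222 = 0.0074074, 1/3 · 0.13889 = 0.046296, 1/3 · 0.175 = 0.058333; these sum to 0.11204.
Dividing through by the total gives posterior P(r = 2 | data) = 0.066116, P(r = 5 | data) = 0.41322, P(r = 7 | data) = 0.52066.
So P(orange next | data) = Σ P(orange next | H) P(H | data) = (1)(0.066116) + (4/7)(0.41322) + (2/7)(0.52066) = 0.451.

0.451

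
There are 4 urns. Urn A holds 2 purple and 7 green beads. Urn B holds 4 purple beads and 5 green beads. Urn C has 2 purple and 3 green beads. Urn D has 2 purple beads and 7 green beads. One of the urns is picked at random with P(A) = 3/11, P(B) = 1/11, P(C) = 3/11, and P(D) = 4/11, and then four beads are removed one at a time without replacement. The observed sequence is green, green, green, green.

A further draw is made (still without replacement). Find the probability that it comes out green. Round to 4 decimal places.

0.5920

Under each hypothesis, the probability of the observed sequence is: P(data | urn A) = (7/9)(6/8)(5/7)(4/6) = 0.27778; P(data | urn B) = (5/9)(4/8)(3/7)(2/6) = 0.039683; P(data | urn C) = (3/5)(2/4)(1/3)(0/2) = 0; P(data | urn D) = (7/9)(6/8)(5/7)(4/6) = 0.27778.
Weighting by the prior gives 3/11 · 0.27778 = 0.075758, 1/11 · 0.039683 = 0.0036075, 3/11 · 0 = 0, 4/11 · 0.27778 = 0.10101; with total 0.18038.
Dividing through by the total gives posterior P(urn A | data) = 0.42, P(urn B | data) = 0.02, P(urn C | data) = 0, P(urn D | data) = 0.56.
The predictive probability is P(green next | data) = (3/5)(0.42) + (1/5)(0.02) + (3/5)(0.56) = 0.592.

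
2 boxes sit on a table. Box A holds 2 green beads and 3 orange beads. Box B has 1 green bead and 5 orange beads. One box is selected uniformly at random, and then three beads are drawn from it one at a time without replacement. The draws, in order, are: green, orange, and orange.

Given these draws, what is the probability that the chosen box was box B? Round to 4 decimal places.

0.4545

Under each hypothesis, the probability of the observed sequence is: P(data | box A) = (2/5)(3/4)(2/3) = 1/5; P(data | box B) = (1/6)(5/5)(4/4) = 1/6.
The prior-weighted likelihoods are 1/2 · 1/5 = 1/10, 1/2 · 1/6 = 1/12; with total 11/60.
So P(box B | data) = (1/12) / (11/60) = 5/11.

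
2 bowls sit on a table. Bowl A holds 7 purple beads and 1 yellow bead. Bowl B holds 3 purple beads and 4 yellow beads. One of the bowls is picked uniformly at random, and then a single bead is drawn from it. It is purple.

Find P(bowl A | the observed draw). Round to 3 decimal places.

0.671

Compute the likelihood of this draw for each case: P(data | bowl A) = (7/8) = 7/8; P(data | bowl B) = (3/7) = 3/7.
Weighting by the prior gives 1/2 · 7/8 = 7/16, 1/2 · 3/7 = 3/14; these sum to 73/112.
Hence P(bowl A | data) = (7/16) / (73/112) = 49/73.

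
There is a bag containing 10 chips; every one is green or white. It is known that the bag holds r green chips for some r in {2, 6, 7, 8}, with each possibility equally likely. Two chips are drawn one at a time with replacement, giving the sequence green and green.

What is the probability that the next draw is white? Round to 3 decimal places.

Compute the likelihood of the observed sequence for each case: P(data | r = 2) = (2/10)(2/10) = 1/25; P(data | r = 6) = (6/10)(6/10) = 9/25; P(data | r = 7) = (7/10)(7/10) = 49/100; P(data | r = 8) = (8/10)(8/10) = 16/25.
Multiplying each by its prior: 1/4 · 1/25 = 1/100, 1/4 · 9/25 = 9/100, 1/4 · 49/100 = 49/400, 1/4 · 16/25 = 4/25; these sum to 153/400.
Dividing through by the total gives posterior P(r = 2 | data) = 0.026144, P(r = 6 | data) = 0.23529, P(r = 7 | data) = 0.32026, P(r = 8 | data) = 0.4183.
Averaging over the posterior, P(white next | data) = (4/5)(0.026144) + (2/5)(0.23529) + (3/10)(0.32026) + (1/5)(0.4183) = 0.29477.

0.295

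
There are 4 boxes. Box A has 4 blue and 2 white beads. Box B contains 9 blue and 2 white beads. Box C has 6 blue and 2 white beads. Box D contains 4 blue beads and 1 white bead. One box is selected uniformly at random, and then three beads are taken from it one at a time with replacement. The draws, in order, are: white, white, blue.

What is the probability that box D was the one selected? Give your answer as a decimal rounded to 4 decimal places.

0.1778

Compute the likelihood of the observed sequence for each case: P(data | box A) = (2/6)(2/6)(4/6) = 0.074074; P(data | box B) = (2/11)(2/11)(9/11) = 0.027047; P(data | box C) = (2/8)(2/8)(6/8) = 0.046875; P(data | box D) = (1/5)(1/5)(4/5) = 0.032.
Multiplying each by its prior: 1/4 · 0.074074 = 0.018519, 1/4 · 0.027047 = 0.0067618, 1/4 · 0.046875 = 0.011719, 1/4 · 0.032 = 0.008; summing to 0.044999.
By Bayes' rule, P(box D | data) = (0.008) / (0.044999) = 0.17778.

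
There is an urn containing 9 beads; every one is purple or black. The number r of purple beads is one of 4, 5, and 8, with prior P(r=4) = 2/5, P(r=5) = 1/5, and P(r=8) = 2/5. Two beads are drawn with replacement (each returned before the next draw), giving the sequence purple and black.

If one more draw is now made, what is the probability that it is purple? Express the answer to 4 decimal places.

0.5673

Compute the likelihood of the observed sequence for each case: P(data | r = 4) = (4/9)(5/9) = 20/81; P(data | r = 5) = (5/9)(4/9) = 20/81; P(data | r = 8) = (8/9)(1/9) = 8/81.
The prior-weighted likelihoods are 2/5 · 20/81 = 8/81, 1/5 · 20/81 = 4/81, 2/5 · 8/81 = 16/405; summing to 76/405.
Normalising, the posterior is P(r = 4 | data) = 10/19, P(r = 5 | data) = 5/19, P(r = 8 | data) = 4/19.
Averaging over the posterior, P(purple next | data) = (4/9)(10/19) + (5/9)(5/19) + (8/9)(4/19) = 97/171.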